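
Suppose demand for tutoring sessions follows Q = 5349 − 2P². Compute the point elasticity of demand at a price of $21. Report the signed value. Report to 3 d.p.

-0.395

At P = 21, Q = 4467.
dQ/dP = −4P = -84.
ε = (dQ/dP)(P/Q) = (-84)(21/4467).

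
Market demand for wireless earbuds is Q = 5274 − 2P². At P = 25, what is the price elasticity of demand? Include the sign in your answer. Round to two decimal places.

-0.62

At P = 25, Q = 4024.
dQ/dP = −4P = -100.
ε = (dQ/dP)(P/Q) = (-100)(25/4024).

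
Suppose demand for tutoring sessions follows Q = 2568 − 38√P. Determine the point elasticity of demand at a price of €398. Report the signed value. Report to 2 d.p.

At P = 398, Q = 1809.902.
dQ/dP = −38/(2√P) = -0.952.
ε = (dQ/dP)(P/Q) = (-0.952)(398/1809.902).

-0.21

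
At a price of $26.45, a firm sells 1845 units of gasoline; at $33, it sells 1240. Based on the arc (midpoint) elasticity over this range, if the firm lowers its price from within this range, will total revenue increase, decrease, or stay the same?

increase

Arc ε = (-605/6.55)(29.73/1542.5) ≈ -1.780.
|ε| = 1.78 > 1, so demand is elastic. A price cut therefore raises total revenue.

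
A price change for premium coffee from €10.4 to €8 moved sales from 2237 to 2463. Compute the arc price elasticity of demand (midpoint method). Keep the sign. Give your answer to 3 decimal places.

-0.369

ΔQ = 2463 − 2237 = 226; ΔP = 8 − 10.4 = -2.4.
Midpoints: P̄ = 9.20, Q̄ = 2350.0.
ε = (ΔQ/ΔP)(P̄/Q̄) = (226/-2.4)(9.20/2350.0).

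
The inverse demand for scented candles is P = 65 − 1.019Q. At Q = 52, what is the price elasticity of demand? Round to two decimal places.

At Q = 52, P = 65 − 1.019(52) = 12.01.
dP/dQ = −1.019, so dQ/dP = 1/(−1.019) = -0.981.
ε = (dQ/dP)(P/Q) = (-0.981)(12.01/52).

-0.23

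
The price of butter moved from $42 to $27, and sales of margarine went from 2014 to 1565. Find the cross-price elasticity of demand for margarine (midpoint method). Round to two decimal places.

0.58

ΔQ_x = 1565 − 2014 = -449; ΔP_y = 27 − 42 = -15.
Midpoints: P̄_y = 34.50, Q̄_x = 1789.5.
ε_xy = (ΔQ_x/ΔP_y)(P̄_y/Q̄_x) = (-449/-15)(34.50/1789.5).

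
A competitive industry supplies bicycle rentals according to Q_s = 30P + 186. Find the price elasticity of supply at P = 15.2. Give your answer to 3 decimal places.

0.710

At P = 15.2, Q_s = 642.
dQ_s/dP = 30.
ε_s = (dQ_s/dP)(P/Q_s) = (30)(15.2/642).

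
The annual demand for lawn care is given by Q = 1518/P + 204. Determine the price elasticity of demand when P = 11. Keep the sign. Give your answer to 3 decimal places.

At P = 11, Q = 342.
dQ/dP = −1518/P² = -12.545.
ε = (dQ/dP)(P/Q) = (-12.545)(11/342).

-0.404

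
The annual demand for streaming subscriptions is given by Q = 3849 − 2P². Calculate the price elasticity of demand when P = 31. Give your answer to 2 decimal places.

-1.99

At P = 31, Q = 1927.
dQ/dP = −4P = -124.
ε = (dQ/dP)(P/Q) = (-124)(31/1927).
|ε| > 1, so demand is elastic at this price.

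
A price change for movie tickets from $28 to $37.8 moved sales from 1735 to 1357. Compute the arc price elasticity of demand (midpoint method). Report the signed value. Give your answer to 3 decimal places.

-0.821

ΔQ = 1357 − 1735 = -378; ΔP = 37.8 − 28 = 9.8.
Midpoints: P̄ = 32.90, Q̄ = 1546.0.
ε = (ΔQ/ΔP)(P̄/Q̄) = (-378/9.8)(32.90/1546.0).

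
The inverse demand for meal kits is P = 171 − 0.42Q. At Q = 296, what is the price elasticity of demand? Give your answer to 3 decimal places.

-0.375

At Q = 296, P = 171 − 0.42(296) = 46.68.
dP/dQ = −0.42, so dQ/dP = 1/(−0.42) = -2.381.
ε = (dQ/dP)(P/Q) = (-2.381)(46.68/296).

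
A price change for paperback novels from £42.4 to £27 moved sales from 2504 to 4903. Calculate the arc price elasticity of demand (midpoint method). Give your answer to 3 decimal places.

ΔQ = 4903 − 2504 = 2399; ΔP = 27 − 42.4 = -15.4.
Midpoints: P̄ = 34.70, Q̄ = 3703.5.
ε = (ΔQ/ΔP)(P̄/Q̄) = (2399/-15.4)(34.70/3703.5).

-1.460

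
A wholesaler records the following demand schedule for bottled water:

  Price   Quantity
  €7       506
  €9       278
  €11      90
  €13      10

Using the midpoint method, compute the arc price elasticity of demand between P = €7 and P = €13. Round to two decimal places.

-3.20

At P = 7, Q = 506; at P = 13, Q = 10.
ΔQ = -496, ΔP = 6. Midpoints: P̄ = 10.00, Q̄ = 258.0.
ε = (ΔQ/ΔP)(P̄/Q̄) = (-496/6)(10.00/258.0).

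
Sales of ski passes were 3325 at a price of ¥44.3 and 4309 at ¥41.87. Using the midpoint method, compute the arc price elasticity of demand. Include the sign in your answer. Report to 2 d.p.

-4.57

ΔQ = 4309 − 3325 = 984; ΔP = 41.87 − 44.3 = -2.43.
Midpoints: P̄ = 43.08, Q̄ = 3817.0.
ε = (ΔQ/ΔP)(P̄/Q̄) = (984/-2.43)(43.08/3817.0).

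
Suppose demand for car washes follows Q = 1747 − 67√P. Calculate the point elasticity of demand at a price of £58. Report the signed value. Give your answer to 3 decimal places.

At P = 58, Q = 1236.743.
dQ/dP = −67/(2√P) = -4.399.
ε = (dQ/dP)(P/Q) = (-4.399)(58/1236.743).
|ε| < 1, so demand is inelastic at this price.

-0.206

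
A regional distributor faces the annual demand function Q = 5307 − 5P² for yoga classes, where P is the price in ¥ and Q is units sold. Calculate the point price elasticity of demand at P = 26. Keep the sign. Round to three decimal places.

-3.508

At P = 26, Q = 1927.
dQ/dP = −10P = -260.
ε = (dQ/dP)(P/Q) = (-260)(26/1927).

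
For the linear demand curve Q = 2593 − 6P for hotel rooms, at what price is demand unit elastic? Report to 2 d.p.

For linear demand Q = a − bP, ε = −bP/(a − bP). |ε| = 1 when bP = a − bP, i.e. P = a/(2b).
P = 2593/(2·6) = 2593/12 = 216.0833.

216.08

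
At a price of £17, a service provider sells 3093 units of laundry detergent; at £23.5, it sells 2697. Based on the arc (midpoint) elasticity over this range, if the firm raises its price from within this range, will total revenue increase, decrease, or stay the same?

increase

Arc ε = (-396/6.5)(20.25/2895.0) ≈ -0.426.
|ε| = 0.43 < 1, so demand is inelastic. A price rise therefore raises total revenue.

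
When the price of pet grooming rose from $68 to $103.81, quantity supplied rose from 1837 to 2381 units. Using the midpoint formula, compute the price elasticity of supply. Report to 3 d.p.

ΔQ = 2381 − 1837 = 544; ΔP = 103.81 − 68 = 35.81.
Midpoints: P̄ = 85.91, Q̄ = 2109.0.
ε_s = (ΔQ/ΔP)(P̄/Q̄) = (544/35.81)(85.91/2109.0).

0.619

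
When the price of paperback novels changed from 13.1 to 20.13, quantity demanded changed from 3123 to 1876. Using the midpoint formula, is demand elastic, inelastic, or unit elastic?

Arc ε ≈ -1.179.
|ε| = 1.18 > 1.

elastic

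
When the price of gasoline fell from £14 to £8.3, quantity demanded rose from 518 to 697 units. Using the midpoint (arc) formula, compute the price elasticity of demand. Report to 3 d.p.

ΔQ = 697 − 518 = 179; ΔP = 8.3 − 14 = -5.7.
Midpoints: P̄ = 11.15, Q̄ = 607.5.
ε = (ΔQ/ΔP)(P̄/Q̄) = (179/-5.7)(11.15/607.5).

-0.576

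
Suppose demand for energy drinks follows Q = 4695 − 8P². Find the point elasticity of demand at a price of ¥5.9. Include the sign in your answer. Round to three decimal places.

-0.126

At P = 5.9, Q = 4416.520.
dQ/dP = −16P = -94.400.
ε = (dQ/dP)(P/Q) = (-94.400)(5.9/4416.520).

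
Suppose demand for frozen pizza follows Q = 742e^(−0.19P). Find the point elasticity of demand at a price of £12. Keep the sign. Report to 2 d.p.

At P = 12, Q = 75.895.
dQ/dP = −0.19·742e^(−0.19P) = −0.19Q = -14.420.
ε = (dQ/dP)(P/Q) = (-14.420)(12/75.895).

-2.28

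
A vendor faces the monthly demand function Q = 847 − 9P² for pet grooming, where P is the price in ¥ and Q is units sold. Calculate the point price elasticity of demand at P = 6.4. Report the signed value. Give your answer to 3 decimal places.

-1.541

At P = 6.4, Q = 478.360.
dQ/dP = −18P = -115.200.
ε = (dQ/dP)(P/Q) = (-115.200)(6.4/478.360).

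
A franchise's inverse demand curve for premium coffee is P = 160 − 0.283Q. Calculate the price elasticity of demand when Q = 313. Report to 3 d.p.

-0.806

At Q = 313, P = 160 − 0.283(313) = 71.42.
dP/dQ = −0.283, so dQ/dP = 1/(−0.283) = -3.534.
ε = (dQ/dP)(P/Q) = (-3.534)(71.42/313).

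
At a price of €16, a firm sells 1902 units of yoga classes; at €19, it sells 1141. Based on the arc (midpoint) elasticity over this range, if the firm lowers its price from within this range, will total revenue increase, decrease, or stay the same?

Arc ε = (-761/3)(17.50/1521.5) ≈ -2.918.
|ε| = 2.92 > 1, so demand is elastic. A price cut therefore raises total revenue.

increase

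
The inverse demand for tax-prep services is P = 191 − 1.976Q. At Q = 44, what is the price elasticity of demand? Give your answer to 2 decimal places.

-1.20

At Q = 44, P = 191 − 1.976(44) = 104.06.
dP/dQ = −1.976, so dQ/dP = 1/(−1.976) = -0.506.
ε = (dQ/dP)(P/Q) = (-0.506)(104.06/44).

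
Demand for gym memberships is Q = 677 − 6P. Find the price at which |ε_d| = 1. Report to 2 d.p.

For linear demand Q = a − bP, ε = −bP/(a − bP). |ε| = 1 when bP = a − bP, i.e. P = a/(2b).
P = 677/(2·6) = 677/12 = 56.4167.

56.42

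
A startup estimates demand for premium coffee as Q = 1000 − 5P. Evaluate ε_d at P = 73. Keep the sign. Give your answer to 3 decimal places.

-0.575

At P = 73, Q = 635.
dQ/dP = −5.
ε = (dQ/dP)(P/Q) = (-5)(73/635).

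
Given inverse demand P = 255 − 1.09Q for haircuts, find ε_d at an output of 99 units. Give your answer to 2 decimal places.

At Q = 99, P = 255 − 1.09(99) = 147.09.
dP/dQ = −1.09, so dQ/dP = 1/(−1.09) = -0.917.
ε = (dQ/dP)(P/Q) = (-0.917)(147.09/99).

-1.36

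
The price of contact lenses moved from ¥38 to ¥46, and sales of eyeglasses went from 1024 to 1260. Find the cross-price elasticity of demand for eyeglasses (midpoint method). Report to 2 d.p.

1.08

ΔQ_x = 1260 − 1024 = 236; ΔP_y = 46 − 38 = 8.
Midpoints: P̄_y = 42.00, Q̄_x = 1142.0.
ε_xy = (ΔQ_x/ΔP_y)(P̄_y/Q̄_x) = (236/8)(42.00/1142.0).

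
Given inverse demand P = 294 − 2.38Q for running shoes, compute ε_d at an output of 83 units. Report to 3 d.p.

At Q = 83, P = 294 − 2.38(83) = 96.46.
dP/dQ = −2.38, so dQ/dP = 1/(−2.38) = -0.420.
ε = (dQ/dP)(P/Q) = (-0.420)(96.46/83).

-0.488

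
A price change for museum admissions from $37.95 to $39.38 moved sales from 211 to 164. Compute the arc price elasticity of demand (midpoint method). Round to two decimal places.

ΔQ = 164 − 211 = -47; ΔP = 39.38 − 37.95 = 1.43.
Midpoints: P̄ = 38.67, Q̄ = 187.5.
ε = (ΔQ/ΔP)(P̄/Q̄) = (-47/1.43)(38.67/187.5).

-6.78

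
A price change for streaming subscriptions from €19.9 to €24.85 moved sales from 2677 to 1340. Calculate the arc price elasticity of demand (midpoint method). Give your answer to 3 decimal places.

-3.009

ΔQ = 1340 − 2677 = -1337; ΔP = 24.85 − 19.9 = 4.95.
Midpoints: P̄ = 22.38, Q̄ = 2008.5.
ε = (ΔQ/ΔP)(P̄/Q̄) = (-1337/4.95)(22.38/2008.5).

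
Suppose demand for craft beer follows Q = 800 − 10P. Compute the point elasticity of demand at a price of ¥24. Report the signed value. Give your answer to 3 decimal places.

-0.429

At P = 24, Q = 560.
dQ/dP = −10.
ε = (dQ/dP)(P/Q) = (-10)(24/560).
|ε| < 1, so demand is inelastic at this price.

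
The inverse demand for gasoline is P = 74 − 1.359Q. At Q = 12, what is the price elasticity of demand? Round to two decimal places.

-3.54

At Q = 12, P = 74 − 1.359(12) = 57.69.
dP/dQ = −1.359, so dQ/dP = 1/(−1.359) = -0.736.
ε = (dQ/dP)(P/Q) = (-0.736)(57.69/12).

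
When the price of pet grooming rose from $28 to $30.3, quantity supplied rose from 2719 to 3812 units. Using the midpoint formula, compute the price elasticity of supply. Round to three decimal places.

4.242

ΔQ = 3812 − 2719 = 1093; ΔP = 30.3 − 28 = 2.3.
Midpoints: P̄ = 29.15, Q̄ = 3265.5.
ε_s = (ΔQ/ΔP)(P̄/Q̄) = (1093/2.3)(29.15/3265.5).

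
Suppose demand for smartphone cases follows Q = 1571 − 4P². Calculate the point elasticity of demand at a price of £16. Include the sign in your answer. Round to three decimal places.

-3.744

At P = 16, Q = 547.
dQ/dP = −8P = -128.
ε = (dQ/dP)(P/Q) = (-128)(16/547).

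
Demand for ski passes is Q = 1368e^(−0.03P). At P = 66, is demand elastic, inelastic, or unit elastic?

Q = 188.879, dQ/dP = -5.666.
ε = (dQ/dP)(P/Q) ≈ -1.980.
|ε| = 1.98 > 1.

elastic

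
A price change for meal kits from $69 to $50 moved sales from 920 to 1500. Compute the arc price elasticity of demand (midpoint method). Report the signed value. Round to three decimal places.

-1.501

ΔQ = 1500 − 920 = 580; ΔP = 50 − 69 = -19.
Midpoints: P̄ = 59.50, Q̄ = 1210.0.
ε = (ΔQ/ΔP)(P̄/Q̄) = (580/-19)(59.50/1210.0).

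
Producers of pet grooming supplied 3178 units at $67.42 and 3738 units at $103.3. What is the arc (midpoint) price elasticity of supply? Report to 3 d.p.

ΔQ = 3738 − 3178 = 560; ΔP = 103.3 − 67.42 = 35.88.
Midpoints: P̄ = 85.36, Q̄ = 3458.0.
ε_s = (ΔQ/ΔP)(P̄/Q̄) = (560/35.88)(85.36/3458.0).

0.385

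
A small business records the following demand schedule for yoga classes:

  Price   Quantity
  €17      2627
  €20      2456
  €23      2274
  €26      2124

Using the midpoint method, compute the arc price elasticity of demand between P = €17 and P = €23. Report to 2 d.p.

-0.48

At P = 17, Q = 2627; at P = 23, Q = 2274.
ΔQ = -353, ΔP = 6. Midpoints: P̄ = 20.00, Q̄ = 2450.5.
ε = (ΔQ/ΔP)(P̄/Q̄) = (-353/6)(20.00/2450.5).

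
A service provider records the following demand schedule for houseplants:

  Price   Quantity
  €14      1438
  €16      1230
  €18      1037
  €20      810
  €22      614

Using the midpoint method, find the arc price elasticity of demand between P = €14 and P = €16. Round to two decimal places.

-1.17

At P = 14, Q = 1438; at P = 16, Q = 1230.
ΔQ = -208, ΔP = 2. Midpoints: P̄ = 15.00, Q̄ = 1334.0.
ε = (ΔQ/ΔP)(P̄/Q̄) = (-208/2)(15.00/1334.0).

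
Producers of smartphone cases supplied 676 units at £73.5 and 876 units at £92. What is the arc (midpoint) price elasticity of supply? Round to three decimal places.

ΔQ = 876 − 676 = 200; ΔP = 92 − 73.5 = 18.5.
Midpoints: P̄ = 82.75, Q̄ = 776.0.
ε_s = (ΔQ/ΔP)(P̄/Q̄) = (200/18.5)(82.75/776.0).

1.153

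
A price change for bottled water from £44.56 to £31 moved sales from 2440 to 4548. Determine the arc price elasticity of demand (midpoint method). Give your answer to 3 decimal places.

ΔQ = 4548 − 2440 = 2108; ΔP = 31 − 44.56 = -13.56.
Midpoints: P̄ = 37.78, Q̄ = 3494.0.
ε = (ΔQ/ΔP)(P̄/Q̄) = (2108/-13.56)(37.78/3494.0).

-1.681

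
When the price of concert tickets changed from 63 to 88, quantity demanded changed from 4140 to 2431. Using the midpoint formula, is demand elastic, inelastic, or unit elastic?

elastic

Arc ε ≈ -1.571.
|ε| = 1.57 > 1.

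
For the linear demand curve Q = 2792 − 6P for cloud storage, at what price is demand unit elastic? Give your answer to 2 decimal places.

For linear demand Q = a − bP, ε = −bP/(a − bP). |ε| = 1 when bP = a − bP, i.e. P = a/(2b).
P = 2792/(2·6) = 2792/12 = 232.6667.

232.67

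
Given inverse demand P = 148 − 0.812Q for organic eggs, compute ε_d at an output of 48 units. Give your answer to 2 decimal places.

At Q = 48, P = 148 − 0.812(48) = 109.02.
dP/dQ = −0.812, so dQ/dP = 1/(−0.812) = -1.232.
ε = (dQ/dP)(P/Q) = (-1.232)(109.02/48).

-2.80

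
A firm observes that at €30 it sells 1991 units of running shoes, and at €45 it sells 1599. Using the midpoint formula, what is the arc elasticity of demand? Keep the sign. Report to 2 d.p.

-0.55

ΔQ = 1599 − 1991 = -392; ΔP = 45 − 30 = 15.
Midpoints: P̄ = 37.50, Q̄ = 1795.0.
ε = (ΔQ/ΔP)(P̄/Q̄) = (-392/15)(37.50/1795.0).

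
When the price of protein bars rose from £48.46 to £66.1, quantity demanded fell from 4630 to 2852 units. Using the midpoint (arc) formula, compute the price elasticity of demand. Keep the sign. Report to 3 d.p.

-1.543

ΔQ = 2852 − 4630 = -1778; ΔP = 66.1 − 48.46 = 17.64.
Midpoints: P̄ = 57.28, Q̄ = 3741.0.
ε = (ΔQ/ΔP)(P̄/Q̄) = (-1778/17.64)(57.28/3741.0).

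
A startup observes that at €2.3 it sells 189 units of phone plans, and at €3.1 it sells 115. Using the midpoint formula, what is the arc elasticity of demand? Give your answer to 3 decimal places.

ΔQ = 115 − 189 = -74; ΔP = 3.1 − 2.3 = 0.8.
Midpoints: P̄ = 2.70, Q̄ = 152.0.
ε = (ΔQ/ΔP)(P̄/Q̄) = (-74/0.8)(2.70/152.0).

-1.643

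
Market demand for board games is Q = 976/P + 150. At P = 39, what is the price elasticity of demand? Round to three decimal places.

-0.143

At P = 39, Q = 175.026.
dQ/dP = −976/P² = -0.642.
ε = (dQ/dP)(P/Q) = (-0.642)(39/175.026).
|ε| < 1, so demand is inelastic at this price.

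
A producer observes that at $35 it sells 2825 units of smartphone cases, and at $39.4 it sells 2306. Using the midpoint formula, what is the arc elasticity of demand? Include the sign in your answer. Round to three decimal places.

ΔQ = 2306 − 2825 = -519; ΔP = 39.4 − 35 = 4.4.
Midpoints: P̄ = 37.20, Q̄ = 2565.5.
ε = (ΔQ/ΔP)(P̄/Q̄) = (-519/4.4)(37.20/2565.5).

-1.710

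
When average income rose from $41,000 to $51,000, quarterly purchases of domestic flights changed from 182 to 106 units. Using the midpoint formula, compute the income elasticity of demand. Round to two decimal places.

-2.43

ΔQ = -76, ΔI = 10000. Midpoints: Ī = 46,000, Q̄ = 144.0.
ε_I = (ΔQ/ΔI)(Ī/Q̄) = (-76/10000)(46000/144.0).
ε_I < 0, so the good is inferior.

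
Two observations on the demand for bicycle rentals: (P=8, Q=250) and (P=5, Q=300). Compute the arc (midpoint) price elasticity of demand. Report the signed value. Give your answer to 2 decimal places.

-0.39

ΔQ = 300 − 250 = 50; ΔP = 5 − 8 = -3.
Midpoints: P̄ = 6.50, Q̄ = 275.0.
ε = (ΔQ/ΔP)(P̄/Q̄) = (50/-3)(6.50/275.0).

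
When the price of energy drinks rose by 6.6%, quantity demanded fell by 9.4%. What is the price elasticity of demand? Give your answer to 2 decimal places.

-1.42

ε = %ΔQ / %ΔP = (-9.4)/(6.6) = -1.424.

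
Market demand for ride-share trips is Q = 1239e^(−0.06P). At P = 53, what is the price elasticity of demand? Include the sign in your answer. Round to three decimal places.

-3.180

At P = 53, Q = 51.525.
dQ/dP = −0.06·1239e^(−0.06P) = −0.06Q = -3.091.
ε = (dQ/dP)(P/Q) = (-3.091)(53/51.525).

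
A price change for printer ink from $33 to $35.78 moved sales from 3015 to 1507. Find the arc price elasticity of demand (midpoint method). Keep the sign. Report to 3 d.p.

ΔQ = 1507 − 3015 = -1508; ΔP = 35.78 − 33 = 2.78.
Midpoints: P̄ = 34.39, Q̄ = 2261.0.
ε = (ΔQ/ΔP)(P̄/Q̄) = (-1508/2.78)(34.39/2261.0).

-8.251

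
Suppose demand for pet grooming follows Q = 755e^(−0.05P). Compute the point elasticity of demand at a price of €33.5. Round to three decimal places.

-1.675

At P = 33.5, Q = 141.418.
dQ/dP = −0.05·755e^(−0.05P) = −0.05Q = -7.071.
ε = (dQ/dP)(P/Q) = (-7.071)(33.5/141.418).
|ε| > 1, so demand is elastic at this price.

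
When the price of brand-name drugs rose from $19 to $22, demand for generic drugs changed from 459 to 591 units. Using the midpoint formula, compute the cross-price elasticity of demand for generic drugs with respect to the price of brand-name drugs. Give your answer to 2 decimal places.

ΔQ_x = 591 − 459 = 132; ΔP_y = 22 − 19 = 3.
Midpoints: P̄_y = 20.50, Q̄_x = 525.0.
ε_xy = (ΔQ_x/ΔP_y)(P̄_y/Q̄_x) = (132/3)(20.50/525.0).

1.72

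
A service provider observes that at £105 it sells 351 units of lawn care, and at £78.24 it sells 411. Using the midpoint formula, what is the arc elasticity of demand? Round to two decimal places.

-0.54

ΔQ = 411 − 351 = 60; ΔP = 78.24 − 105 = -26.76.
Midpoints: P̄ = 91.62, Q̄ = 381.0.
ε = (ΔQ/ΔP)(P̄/Q̄) = (60/-26.76)(91.62/381.0).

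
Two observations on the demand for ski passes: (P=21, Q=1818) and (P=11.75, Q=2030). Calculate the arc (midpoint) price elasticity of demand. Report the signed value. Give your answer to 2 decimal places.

ΔQ = 2030 − 1818 = 212; ΔP = 11.75 − 21 = -9.25.
Midpoints: P̄ = 16.38, Q̄ = 1924.0.
ε = (ΔQ/ΔP)(P̄/Q̄) = (212/-9.25)(16.38/1924.0).

-0.20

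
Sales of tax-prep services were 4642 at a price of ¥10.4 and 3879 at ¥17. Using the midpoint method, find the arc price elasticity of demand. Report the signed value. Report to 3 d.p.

ΔQ = 3879 − 4642 = -763; ΔP = 17 − 10.4 = 6.6.
Midpoints: P̄ = 13.70, Q̄ = 4260.5.
ε = (ΔQ/ΔP)(P̄/Q̄) = (-763/6.6)(13.70/4260.5).

-0.372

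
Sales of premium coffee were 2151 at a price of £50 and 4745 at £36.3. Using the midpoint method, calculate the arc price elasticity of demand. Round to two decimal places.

-2.37

ΔQ = 4745 − 2151 = 2594; ΔP = 36.3 − 50 = -13.7.
Midpoints: P̄ = 43.15, Q̄ = 3448.0.
ε = (ΔQ/ΔP)(P̄/Q̄) = (2594/-13.7)(43.15/3448.0).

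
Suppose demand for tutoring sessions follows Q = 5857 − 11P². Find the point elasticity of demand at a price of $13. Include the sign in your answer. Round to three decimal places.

-0.930

At P = 13, Q = 3998.
dQ/dP = −22P = -286.
ε = (dQ/dP)(P/Q) = (-286)(13/3998).
|ε| < 1, so demand is inelastic at this price.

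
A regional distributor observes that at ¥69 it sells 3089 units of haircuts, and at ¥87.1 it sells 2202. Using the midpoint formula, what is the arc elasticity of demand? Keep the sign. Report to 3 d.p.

ΔQ = 2202 − 3089 = -887; ΔP = 87.1 − 69 = 18.1.
Midpoints: P̄ = 78.05, Q̄ = 2645.5.
ε = (ΔQ/ΔP)(P̄/Q̄) = (-887/18.1)(78.05/2645.5).

-1.446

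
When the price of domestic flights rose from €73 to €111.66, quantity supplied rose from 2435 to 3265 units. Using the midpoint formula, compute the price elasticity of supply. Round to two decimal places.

0.70

ΔQ = 3265 − 2435 = 830; ΔP = 111.66 − 73 = 38.66.
Midpoints: P̄ = 92.33, Q̄ = 2850.0.
ε_s = (ΔQ/ΔP)(P̄/Q̄) = (830/38.66)(92.33/2850.0).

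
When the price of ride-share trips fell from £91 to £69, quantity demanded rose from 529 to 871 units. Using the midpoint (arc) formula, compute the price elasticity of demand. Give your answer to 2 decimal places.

-1.78

ΔQ = 871 − 529 = 342; ΔP = 69 − 91 = -22.
Midpoints: P̄ = 80.00, Q̄ = 700.0.
ε = (ΔQ/ΔP)(P̄/Q̄) = (342/-22)(80.00/700.0).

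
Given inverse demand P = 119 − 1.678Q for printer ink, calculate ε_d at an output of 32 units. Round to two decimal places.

-1.22

At Q = 32, P = 119 − 1.678(32) = 65.30.
dP/dQ = −1.678, so dQ/dP = 1/(−1.678) = -0.596.
ε = (dQ/dP)(P/Q) = (-0.596)(65.30/32).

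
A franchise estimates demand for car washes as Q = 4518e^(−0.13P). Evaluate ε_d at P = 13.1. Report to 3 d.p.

-1.703

At P = 13.1, Q = 822.892.
dQ/dP = −0.13·4518e^(−0.13P) = −0.13Q = -106.976.
ε = (dQ/dP)(P/Q) = (-106.976)(13.1/822.892).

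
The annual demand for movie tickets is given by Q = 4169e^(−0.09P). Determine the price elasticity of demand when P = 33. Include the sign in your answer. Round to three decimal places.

At P = 33, Q = 213.884.
dQ/dP = −0.09·4169e^(−0.09P) = −0.09Q = -19.250.
ε = (dQ/dP)(P/Q) = (-19.250)(33/213.884).
|ε| > 1, so demand is elastic at this price.

-2.970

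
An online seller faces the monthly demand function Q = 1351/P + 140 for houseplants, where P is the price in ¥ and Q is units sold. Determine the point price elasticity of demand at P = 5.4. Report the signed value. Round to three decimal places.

-0.641

At P = 5.4, Q = 390.185.
dQ/dP = −1351/P² = -46.331.
ε = (dQ/dP)(P/Q) = (-46.331)(5.4/390.185).
|ε| < 1, so demand is inelastic at this price.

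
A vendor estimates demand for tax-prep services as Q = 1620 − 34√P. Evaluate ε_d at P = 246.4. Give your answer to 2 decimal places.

At P = 246.4, Q = 1086.297.
dQ/dP = −34/(2√P) = -1.083.
ε = (dQ/dP)(P/Q) = (-1.083)(246.4/1086.297).

-0.25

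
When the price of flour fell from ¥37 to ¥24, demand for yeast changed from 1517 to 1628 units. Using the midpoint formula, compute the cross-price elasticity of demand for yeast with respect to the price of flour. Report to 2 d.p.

-0.17

ΔQ_x = 1628 − 1517 = 111; ΔP_y = 24 − 37 = -13.
Midpoints: P̄_y = 30.50, Q̄_x = 1572.5.
ε_xy = (ΔQ_x/ΔP_y)(P̄_y/Q̄_x) = (111/-13)(30.50/1572.5).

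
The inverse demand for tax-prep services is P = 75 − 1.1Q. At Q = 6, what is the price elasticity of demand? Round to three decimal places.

At Q = 6, P = 75 − 1.1(6) = 68.40.
dP/dQ = −1.1, so dQ/dP = 1/(−1.1) = -0.909.
ε = (dQ/dP)(P/Q) = (-0.909)(68.40/6).

-10.364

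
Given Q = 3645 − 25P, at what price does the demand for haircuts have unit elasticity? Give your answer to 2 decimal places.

For linear demand Q = a − bP, ε = −bP/(a − bP). |ε| = 1 when bP = a − bP, i.e. P = a/(2b).
P = 3645/(2·25) = 3645/50 = 72.9000.

72.90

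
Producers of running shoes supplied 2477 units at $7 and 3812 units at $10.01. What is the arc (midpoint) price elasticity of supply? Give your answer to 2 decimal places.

ΔQ = 3812 − 2477 = 1335; ΔP = 10.01 − 7 = 3.01.
Midpoints: P̄ = 8.50, Q̄ = 3144.5.
ε_s = (ΔQ/ΔP)(P̄/Q̄) = (1335/3.01)(8.50/3144.5).

1.20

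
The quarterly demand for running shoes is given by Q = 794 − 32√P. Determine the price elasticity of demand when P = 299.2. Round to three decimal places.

-1.151

At P = 299.2, Q = 240.483.
dQ/dP = −32/(2√P) = -0.925.
ε = (dQ/dP)(P/Q) = (-0.925)(299.2/240.483).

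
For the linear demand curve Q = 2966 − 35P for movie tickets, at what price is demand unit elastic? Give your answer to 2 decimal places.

For linear demand Q = a − bP, ε = −bP/(a − bP). |ε| = 1 when bP = a − bP, i.e. P = a/(2b).
P = 2966/(2·35) = 2966/70 = 42.3714.

42.37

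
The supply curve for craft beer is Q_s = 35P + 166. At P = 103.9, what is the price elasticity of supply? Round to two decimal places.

0.96

At P = 103.9, Q_s = 3802.50.
dQ_s/dP = 35.
ε_s = (dQ_s/dP)(P/Q_s) = (35)(103.9/3802.50).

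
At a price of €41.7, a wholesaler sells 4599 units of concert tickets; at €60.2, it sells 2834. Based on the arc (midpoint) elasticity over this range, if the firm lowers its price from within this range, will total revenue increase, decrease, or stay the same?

increase

Arc ε = (-1765/18.5)(50.95/3716.5) ≈ -1.308.
|ε| = 1.31 > 1, so demand is elastic. A price cut therefore raises total revenue.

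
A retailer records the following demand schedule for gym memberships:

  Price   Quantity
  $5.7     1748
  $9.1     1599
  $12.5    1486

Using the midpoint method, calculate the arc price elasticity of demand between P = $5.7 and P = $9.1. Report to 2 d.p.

-0.19

At P = 5.7, Q = 1748; at P = 9.1, Q = 1599.
ΔQ = -149, ΔP = 3.4. Midpoints: P̄ = 7.40, Q̄ = 1673.5.
ε = (ΔQ/ΔP)(P̄/Q̄) = (-149/3.4)(7.40/1673.5).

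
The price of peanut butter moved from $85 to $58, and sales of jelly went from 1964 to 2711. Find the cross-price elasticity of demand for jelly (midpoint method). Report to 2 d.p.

ΔQ_x = 2711 − 1964 = 747; ΔP_y = 58 − 85 = -27.
Midpoints: P̄_y = 71.50, Q̄_x = 2337.5.
ε_xy = (ΔQ_x/ΔP_y)(P̄_y/Q̄_x) = (747/-27)(71.50/2337.5).

-0.85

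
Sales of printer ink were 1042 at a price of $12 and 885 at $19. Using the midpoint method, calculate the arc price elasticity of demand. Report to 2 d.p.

-0.36

ΔQ = 885 − 1042 = -157; ΔP = 19 − 12 = 7.
Midpoints: P̄ = 15.50, Q̄ = 963.5.
ε = (ΔQ/ΔP)(P̄/Q̄) = (-157/7)(15.50/963.5).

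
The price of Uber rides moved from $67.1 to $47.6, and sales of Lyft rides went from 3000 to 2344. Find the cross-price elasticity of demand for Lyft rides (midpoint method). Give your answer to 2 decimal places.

ΔQ_x = 2344 − 3000 = -656; ΔP_y = 47.6 − 67.1 = -19.5.
Midpoints: P̄_y = 57.35, Q̄_x = 2672.0.
ε_xy = (ΔQ_x/ΔP_y)(P̄_y/Q̄_x) = (-656/-19.5)(57.35/2672.0).

0.72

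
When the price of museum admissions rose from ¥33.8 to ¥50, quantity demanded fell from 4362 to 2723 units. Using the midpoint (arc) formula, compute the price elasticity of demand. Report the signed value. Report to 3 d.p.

ΔQ = 2723 − 4362 = -1639; ΔP = 50 − 33.8 = 16.2.
Midpoints: P̄ = 41.90, Q̄ = 3542.5.
ε = (ΔQ/ΔP)(P̄/Q̄) = (-1639/16.2)(41.90/3542.5).

-1.197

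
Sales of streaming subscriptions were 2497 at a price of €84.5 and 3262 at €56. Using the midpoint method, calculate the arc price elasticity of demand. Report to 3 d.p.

-0.655

ΔQ = 3262 − 2497 = 765; ΔP = 56 − 84.5 = -28.5.
Midpoints: P̄ = 70.25, Q̄ = 2879.5.
ε = (ΔQ/ΔP)(P̄/Q̄) = (765/-28.5)(70.25/2879.5).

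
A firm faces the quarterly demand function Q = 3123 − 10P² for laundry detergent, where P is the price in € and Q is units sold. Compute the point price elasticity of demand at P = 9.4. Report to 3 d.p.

-0.789

At P = 9.4, Q = 2239.400.
dQ/dP = −20P = -188.
ε = (dQ/dP)(P/Q) = (-188)(9.4/2239.400).
|ε| < 1, so demand is inelastic at this price.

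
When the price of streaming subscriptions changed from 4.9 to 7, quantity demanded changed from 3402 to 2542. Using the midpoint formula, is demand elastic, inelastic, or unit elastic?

inelastic

Arc ε ≈ -0.820.
|ε| = 0.82 < 1.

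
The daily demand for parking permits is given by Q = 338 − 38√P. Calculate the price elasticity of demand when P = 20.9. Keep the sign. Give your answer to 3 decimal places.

At P = 20.9, Q = 164.277.
dQ/dP = −38/(2√P) = -4.156.
ε = (dQ/dP)(P/Q) = (-4.156)(20.9/164.277).

-0.529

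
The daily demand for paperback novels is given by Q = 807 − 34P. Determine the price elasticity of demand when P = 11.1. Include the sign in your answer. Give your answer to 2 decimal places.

At P = 11.1, Q = 429.600.
dQ/dP = −34.
ε = (dQ/dP)(P/Q) = (-34)(11.1/429.600).
|ε| < 1, so demand is inelastic at this price.

-0.88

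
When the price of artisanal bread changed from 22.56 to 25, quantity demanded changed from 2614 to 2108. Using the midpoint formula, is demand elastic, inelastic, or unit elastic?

Arc ε ≈ -2.089.
|ε| = 2.09 > 1.

elastic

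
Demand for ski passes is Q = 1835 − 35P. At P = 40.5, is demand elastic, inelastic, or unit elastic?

Q = 417.500, dQ/dP = -35.
ε = (dQ/dP)(P/Q) ≈ -3.395.
|ε| = 3.40 > 1.

elastic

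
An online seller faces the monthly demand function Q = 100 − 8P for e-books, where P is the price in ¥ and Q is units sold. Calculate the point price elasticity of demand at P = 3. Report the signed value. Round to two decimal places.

-0.32

At P = 3, Q = 76.
dQ/dP = −8.
ε = (dQ/dP)(P/Q) = (-8)(3/76).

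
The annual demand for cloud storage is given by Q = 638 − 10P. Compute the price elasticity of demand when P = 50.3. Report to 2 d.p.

-3.73

At P = 50.3, Q = 135.
dQ/dP = −10.
ε = (dQ/dP)(P/Q) = (-10)(50.3/135).
|ε| > 1, so demand is elastic at this price.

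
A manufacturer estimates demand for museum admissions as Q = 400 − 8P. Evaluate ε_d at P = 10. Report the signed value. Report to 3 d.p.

At P = 10, Q = 320.
dQ/dP = −8.
ε = (dQ/dP)(P/Q) = (-8)(10/320).

-0.250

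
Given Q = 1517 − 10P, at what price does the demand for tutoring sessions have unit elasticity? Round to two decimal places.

75.85

For linear demand Q = a − bP, ε = −bP/(a − bP). |ε| = 1 when bP = a − bP, i.e. P = a/(2b).
P = 1517/(2·10) = 1517/20 = 75.8500.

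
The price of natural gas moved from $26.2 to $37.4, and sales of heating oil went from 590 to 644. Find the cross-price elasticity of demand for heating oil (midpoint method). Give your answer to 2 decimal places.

ΔQ_x = 644 − 590 = 54; ΔP_y = 37.4 − 26.2 = 11.2.
Midpoints: P̄_y = 31.80, Q̄_x = 617.0.
ε_xy = (ΔQ_x/ΔP_y)(P̄_y/Q̄_x) = (54/11.2)(31.80/617.0).
ε_xy > 0, so the goods are substitutes.

0.25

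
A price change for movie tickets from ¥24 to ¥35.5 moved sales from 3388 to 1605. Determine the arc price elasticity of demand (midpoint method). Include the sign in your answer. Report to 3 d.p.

-1.848

ΔQ = 1605 − 3388 = -1783; ΔP = 35.5 − 24 = 11.5.
Midpoints: P̄ = 29.75, Q̄ = 2496.5.
ε = (ΔQ/ΔP)(P̄/Q̄) = (-1783/11.5)(29.75/2496.5).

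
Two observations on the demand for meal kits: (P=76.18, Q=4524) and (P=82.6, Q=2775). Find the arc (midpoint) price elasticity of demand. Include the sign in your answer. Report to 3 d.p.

-5.926

ΔQ = 2775 − 4524 = -1749; ΔP = 82.6 − 76.18 = 6.42.
Midpoints: P̄ = 79.39, Q̄ = 3649.5.
ε = (ΔQ/ΔP)(P̄/Q̄) = (-1749/6.42)(79.39/3649.5).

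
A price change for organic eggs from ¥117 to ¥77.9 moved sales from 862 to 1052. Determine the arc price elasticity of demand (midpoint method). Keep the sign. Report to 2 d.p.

ΔQ = 1052 − 862 = 190; ΔP = 77.9 − 117 = -39.1.
Midpoints: P̄ = 97.45, Q̄ = 957.0.
ε = (ΔQ/ΔP)(P̄/Q̄) = (190/-39.1)(97.45/957.0).

-0.49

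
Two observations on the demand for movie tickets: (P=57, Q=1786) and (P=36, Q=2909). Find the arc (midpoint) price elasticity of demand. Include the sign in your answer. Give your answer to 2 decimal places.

ΔQ = 2909 − 1786 = 1123; ΔP = 36 − 57 = -21.
Midpoints: P̄ = 46.50, Q̄ = 2347.5.
ε = (ΔQ/ΔP)(P̄/Q̄) = (1123/-21)(46.50/2347.5).

-1.06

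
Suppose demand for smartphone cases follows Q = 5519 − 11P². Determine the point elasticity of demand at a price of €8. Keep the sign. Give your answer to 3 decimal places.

At P = 8, Q = 4815.
dQ/dP = −22P = -176.
ε = (dQ/dP)(P/Q) = (-176)(8/4815).

-0.292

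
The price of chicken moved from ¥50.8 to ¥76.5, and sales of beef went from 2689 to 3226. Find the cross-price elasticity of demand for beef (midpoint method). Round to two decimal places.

0.45

ΔQ_x = 3226 − 2689 = 537; ΔP_y = 76.5 − 50.8 = 25.7.
Midpoints: P̄_y = 63.65, Q̄_x = 2957.5.
ε_xy = (ΔQ_x/ΔP_y)(P̄_y/Q̄_x) = (537/25.7)(63.65/2957.5).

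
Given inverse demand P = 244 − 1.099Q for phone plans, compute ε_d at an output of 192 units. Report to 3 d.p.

-0.156

At Q = 192, P = 244 − 1.099(192) = 32.99.
dP/dQ = −1.099, so dQ/dP = 1/(−1.099) = -0.910.
ε = (dQ/dP)(P/Q) = (-0.910)(32.99/192).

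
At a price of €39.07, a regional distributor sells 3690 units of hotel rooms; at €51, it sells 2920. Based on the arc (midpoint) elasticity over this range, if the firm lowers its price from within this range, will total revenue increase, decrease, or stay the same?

decrease

Arc ε = (-770/11.93)(45.03/3305.0) ≈ -0.879.
|ε| = 0.88 < 1, so demand is inelastic. A price cut therefore reduces total revenue.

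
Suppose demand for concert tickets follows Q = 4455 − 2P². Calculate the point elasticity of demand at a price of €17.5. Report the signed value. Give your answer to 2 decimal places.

-0.32

At P = 17.5, Q = 3842.500.
dQ/dP = −4P = -70.
ε = (dQ/dP)(P/Q) = (-70)(17.5/3842.500).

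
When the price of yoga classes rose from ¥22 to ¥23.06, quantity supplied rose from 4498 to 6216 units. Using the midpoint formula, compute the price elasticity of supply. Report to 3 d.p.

ΔQ = 6216 − 4498 = 1718; ΔP = 23.06 − 22 = 1.06.
Midpoints: P̄ = 22.53, Q̄ = 5357.0.
ε_s = (ΔQ/ΔP)(P̄/Q̄) = (1718/1.06)(22.53/5357.0).

6.816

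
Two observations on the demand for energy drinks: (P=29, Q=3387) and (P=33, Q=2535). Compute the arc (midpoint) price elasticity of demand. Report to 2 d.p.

-2.23

ΔQ = 2535 − 3387 = -852; ΔP = 33 − 29 = 4.
Midpoints: P̄ = 31.00, Q̄ = 2961.0.
ε = (ΔQ/ΔP)(P̄/Q̄) = (-852/4)(31.00/2961.0).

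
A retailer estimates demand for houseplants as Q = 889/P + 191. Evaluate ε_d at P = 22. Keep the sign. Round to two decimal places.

-0.17

At P = 22, Q = 231.409.
dQ/dP = −889/P² = -1.837.
ε = (dQ/dP)(P/Q) = (-1.837)(22/231.409).
|ε| < 1, so demand is inelastic at this price.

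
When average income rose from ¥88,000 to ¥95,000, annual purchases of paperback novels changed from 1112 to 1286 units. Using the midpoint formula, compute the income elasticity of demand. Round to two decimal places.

1.90

ΔQ = 174, ΔI = 7000. Midpoints: Ī = 91,500, Q̄ = 1199.0.
ε_I = (ΔQ/ΔI)(Ī/Q̄) = (174/7000)(91500/1199.0).
ε_I > 0, so the good is normal.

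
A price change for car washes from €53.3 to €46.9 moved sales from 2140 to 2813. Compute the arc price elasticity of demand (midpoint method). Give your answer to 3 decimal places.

-2.127

ΔQ = 2813 − 2140 = 673; ΔP = 46.9 − 53.3 = -6.4.
Midpoints: P̄ = 50.10, Q̄ = 2476.5.
ε = (ΔQ/ΔP)(P̄/Q̄) = (673/-6.4)(50.10/2476.5).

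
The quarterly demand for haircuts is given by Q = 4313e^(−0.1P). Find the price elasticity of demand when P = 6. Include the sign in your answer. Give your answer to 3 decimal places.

-0.600

At P = 6, Q = 2367.025.
dQ/dP = −0.1·4313e^(−0.1P) = −0.1Q = -236.702.
ε = (dQ/dP)(P/Q) = (-236.702)(6/2367.025).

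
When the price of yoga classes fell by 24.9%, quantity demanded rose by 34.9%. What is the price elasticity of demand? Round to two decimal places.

ε = %ΔQ / %ΔP = (34.9)/(-24.9) = -1.402.

-1.40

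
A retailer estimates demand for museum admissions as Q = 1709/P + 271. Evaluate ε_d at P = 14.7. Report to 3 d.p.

-0.300

At P = 14.7, Q = 387.259.
dQ/dP = −1709/P² = -7.909.
ε = (dQ/dP)(P/Q) = (-7.909)(14.7/387.259).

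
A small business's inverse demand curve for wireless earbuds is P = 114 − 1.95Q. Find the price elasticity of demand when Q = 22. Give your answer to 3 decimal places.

-1.657

At Q = 22, P = 114 − 1.95(22) = 71.10.
dP/dQ = −1.95, so dQ/dP = 1/(−1.95) = -0.513.
ε = (dQ/dP)(P/Q) = (-0.513)(71.10/22).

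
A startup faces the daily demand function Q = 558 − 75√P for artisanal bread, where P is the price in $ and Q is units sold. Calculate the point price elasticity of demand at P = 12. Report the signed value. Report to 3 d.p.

-0.436

At P = 12, Q = 298.192.
dQ/dP = −75/(2√P) = -10.825.
ε = (dQ/dP)(P/Q) = (-10.825)(12/298.192).
|ε| < 1, so demand is inelastic at this price.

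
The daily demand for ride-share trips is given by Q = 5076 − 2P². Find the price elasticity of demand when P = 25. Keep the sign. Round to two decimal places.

-0.65

At P = 25, Q = 3826.
dQ/dP = −4P = -100.
ε = (dQ/dP)(P/Q) = (-100)(25/3826).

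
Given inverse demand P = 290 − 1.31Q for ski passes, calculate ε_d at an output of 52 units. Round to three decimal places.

-3.257

At Q = 52, P = 290 − 1.31(52) = 221.88.
dP/dQ = −1.31, so dQ/dP = 1/(−1.31) = -0.763.
ε = (dQ/dP)(P/Q) = (-0.763)(221.88/52).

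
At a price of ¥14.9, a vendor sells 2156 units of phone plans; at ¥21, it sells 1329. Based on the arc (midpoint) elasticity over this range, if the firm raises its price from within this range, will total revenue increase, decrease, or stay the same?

Arc ε = (-827/6.1)(17.95/1742.5) ≈ -1.397.
|ε| = 1.40 > 1, so demand is elastic. A price rise therefore reduces total revenue.

decrease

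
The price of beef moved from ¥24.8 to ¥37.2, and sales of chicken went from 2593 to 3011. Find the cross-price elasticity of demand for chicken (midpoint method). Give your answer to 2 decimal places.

ΔQ_x = 3011 − 2593 = 418; ΔP_y = 37.2 − 24.8 = 12.4.
Midpoints: P̄_y = 31.00, Q̄_x = 2802.0.
ε_xy = (ΔQ_x/ΔP_y)(P̄_y/Q̄_x) = (418/12.4)(31.00/2802.0).

0.37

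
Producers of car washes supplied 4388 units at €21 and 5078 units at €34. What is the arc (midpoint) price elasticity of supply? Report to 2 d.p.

ΔQ = 5078 − 4388 = 690; ΔP = 34 − 21 = 13.
Midpoints: P̄ = 27.50, Q̄ = 4733.0.
ε_s = (ΔQ/ΔP)(P̄/Q̄) = (690/13)(27.50/4733.0).

0.31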